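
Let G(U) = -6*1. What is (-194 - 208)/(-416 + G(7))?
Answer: 201/211 ≈ 0.95261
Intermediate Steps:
G(U) = -6
(-194 - 208)/(-416 + G(7)) = (-194 - 208)/(-416 - 6) = -402/(-422) = -402*(-1/422) = 201/211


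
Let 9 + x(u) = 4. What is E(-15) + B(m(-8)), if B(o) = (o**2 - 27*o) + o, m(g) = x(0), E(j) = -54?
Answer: 101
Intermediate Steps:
x(u) = -5 (x(u) = -9 + 4 = -5)
m(g) = -5
B(o) = o**2 - 26*o
E(-15) + B(m(-8)) = -54 - 5*(-26 - 5) = -54 - 5*(-31) = -54 + 155 = 101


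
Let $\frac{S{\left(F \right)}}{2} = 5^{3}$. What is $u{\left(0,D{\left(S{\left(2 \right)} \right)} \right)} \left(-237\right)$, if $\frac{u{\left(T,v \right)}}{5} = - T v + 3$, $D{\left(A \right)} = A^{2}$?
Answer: $-3555$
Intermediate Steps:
$S{\left(F \right)} = 250$ ($S{\left(F \right)} = 2 \cdot 5^{3} = 2 \cdot 125 = 250$)
$u{\left(T,v \right)} = 15 - 5 T v$ ($u{\left(T,v \right)} = 5 \left(- T v + 3\right) = 5 \left(3 - T v\right) = 15 - 5 T v$)
$u{\left(0,D{\left(S{\left(2 \right)} \right)} \right)} \left(-237\right) = \left(15 - 0 \cdot 250^{2}\right) \left(-237\right) = \left(15 - 0 \cdot 62500\right) \left(-237\right) = \left(15 + 0\right) \left(-237\right) = 15 \left(-237\right) = -3555$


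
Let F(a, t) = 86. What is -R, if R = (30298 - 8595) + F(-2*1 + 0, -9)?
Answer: -21789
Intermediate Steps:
R = 21789 (R = (30298 - 8595) + 86 = 21703 + 86 = 21789)
-R = -1*21789 = -21789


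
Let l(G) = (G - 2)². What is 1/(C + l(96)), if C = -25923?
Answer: -1/17087 ≈ -5.8524e-5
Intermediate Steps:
l(G) = (-2 + G)²
1/(C + l(96)) = 1/(-25923 + (-2 + 96)²) = 1/(-25923 + 94²) = 1/(-25923 + 8836) = 1/(-17087) = -1/17087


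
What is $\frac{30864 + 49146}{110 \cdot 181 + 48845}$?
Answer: $\frac{16002}{13751} \approx 1.1637$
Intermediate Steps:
$\frac{30864 + 49146}{110 \cdot 181 + 48845} = \frac{80010}{19910 + 48845} = \frac{80010}{68755} = 80010 \cdot \frac{1}{68755} = \frac{16002}{13751}$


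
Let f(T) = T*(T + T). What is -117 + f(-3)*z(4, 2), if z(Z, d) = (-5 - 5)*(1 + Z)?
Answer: -1017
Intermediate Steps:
z(Z, d) = -10 - 10*Z (z(Z, d) = -10*(1 + Z) = -10 - 10*Z)
f(T) = 2*T² (f(T) = T*(2*T) = 2*T²)
-117 + f(-3)*z(4, 2) = -117 + (2*(-3)²)*(-10 - 10*4) = -117 + (2*9)*(-10 - 40) = -117 + 18*(-50) = -117 - 900 = -1017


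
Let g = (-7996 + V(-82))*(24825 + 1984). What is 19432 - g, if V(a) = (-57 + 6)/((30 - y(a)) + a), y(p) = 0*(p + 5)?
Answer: 11146610933/52 ≈ 2.1436e+8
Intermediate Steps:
y(p) = 0 (y(p) = 0*(5 + p) = 0)
V(a) = -51/(30 + a) (V(a) = (-57 + 6)/((30 - 1*0) + a) = -51/((30 + 0) + a) = -51/(30 + a))
g = -11145600469/52 (g = (-7996 - 51/(30 - 82))*(24825 + 1984) = (-7996 - 51/(-52))*26809 = (-7996 - 51*(-1/52))*26809 = (-7996 + 51/52)*26809 = -415741/52*26809 = -11145600469/52 ≈ -2.1434e+8)
19432 - g = 19432 - 1*(-11145600469/52) = 19432 + 11145600469/52 = 11146610933/52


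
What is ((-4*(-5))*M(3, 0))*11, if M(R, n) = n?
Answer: 0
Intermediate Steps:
((-4*(-5))*M(3, 0))*11 = (-4*(-5)*0)*11 = (20*0)*11 = 0*11 = 0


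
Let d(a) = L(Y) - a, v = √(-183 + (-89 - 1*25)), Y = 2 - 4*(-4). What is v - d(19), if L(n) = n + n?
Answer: -17 + 3*I*√33 ≈ -17.0 + 17.234*I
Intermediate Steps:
Y = 18 (Y = 2 + 16 = 18)
v = 3*I*√33 (v = √(-183 + (-89 - 25)) = √(-183 - 114) = √(-297) = 3*I*√33 ≈ 17.234*I)
L(n) = 2*n
d(a) = 36 - a (d(a) = 2*18 - a = 36 - a)
v - d(19) = 3*I*√33 - (36 - 1*19) = 3*I*√33 - (36 - 19) = 3*I*√33 - 1*17 = 3*I*√33 - 17 = -17 + 3*I*√33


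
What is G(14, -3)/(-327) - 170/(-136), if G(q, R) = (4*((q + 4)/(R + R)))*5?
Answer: 625/436 ≈ 1.4335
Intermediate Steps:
G(q, R) = 10*(4 + q)/R (G(q, R) = (4*((4 + q)/((2*R))))*5 = (4*((4 + q)*(1/(2*R))))*5 = (4*((4 + q)/(2*R)))*5 = (2*(4 + q)/R)*5 = 10*(4 + q)/R)
G(14, -3)/(-327) - 170/(-136) = (10*(4 + 14)/(-3))/(-327) - 170/(-136) = (10*(-⅓)*18)*(-1/327) - 170*(-1/136) = -60*(-1/327) + 5/4 = 20/109 + 5/4 = 625/436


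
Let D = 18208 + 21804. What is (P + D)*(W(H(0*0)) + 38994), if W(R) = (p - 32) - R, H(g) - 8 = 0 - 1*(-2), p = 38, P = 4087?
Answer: 1719420010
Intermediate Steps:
D = 40012
H(g) = 10 (H(g) = 8 + (0 - 1*(-2)) = 8 + (0 + 2) = 8 + 2 = 10)
W(R) = 6 - R (W(R) = (38 - 32) - R = 6 - R)
(P + D)*(W(H(0*0)) + 38994) = (4087 + 40012)*((6 - 1*10) + 38994) = 44099*((6 - 10) + 38994) = 44099*(-4 + 38994) = 44099*38990 = 1719420010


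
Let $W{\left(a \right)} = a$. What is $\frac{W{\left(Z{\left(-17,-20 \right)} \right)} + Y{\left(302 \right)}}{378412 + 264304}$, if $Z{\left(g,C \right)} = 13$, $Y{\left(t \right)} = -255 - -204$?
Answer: $- \frac{19}{321358} \approx -5.9124 \cdot 10^{-5}$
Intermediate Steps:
$Y{\left(t \right)} = -51$ ($Y{\left(t \right)} = -255 + 204 = -51$)
$\frac{W{\left(Z{\left(-17,-20 \right)} \right)} + Y{\left(302 \right)}}{378412 + 264304} = \frac{13 - 51}{378412 + 264304} = - \frac{38}{642716} = \left(-38\right) \frac{1}{642716} = - \frac{19}{321358}$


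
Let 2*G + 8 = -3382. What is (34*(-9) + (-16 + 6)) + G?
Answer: -2011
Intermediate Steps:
G = -1695 (G = -4 + (½)*(-3382) = -4 - 1691 = -1695)
(34*(-9) + (-16 + 6)) + G = (34*(-9) + (-16 + 6)) - 1695 = (-306 - 10) - 1695 = -316 - 1695 = -2011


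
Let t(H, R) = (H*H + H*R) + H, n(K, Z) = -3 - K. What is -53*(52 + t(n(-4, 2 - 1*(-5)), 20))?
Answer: -3922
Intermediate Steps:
t(H, R) = H + H**2 + H*R (t(H, R) = (H**2 + H*R) + H = H + H**2 + H*R)
-53*(52 + t(n(-4, 2 - 1*(-5)), 20)) = -53*(52 + (-3 - 1*(-4))*(1 + (-3 - 1*(-4)) + 20)) = -53*(52 + (-3 + 4)*(1 + (-3 + 4) + 20)) = -53*(52 + 1*(1 + 1 + 20)) = -53*(52 + 1*22) = -53*(52 + 22) = -53*74 = -3922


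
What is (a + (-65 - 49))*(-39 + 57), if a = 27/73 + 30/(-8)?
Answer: -308475/146 ≈ -2112.8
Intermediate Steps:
a = -987/292 (a = 27*(1/73) + 30*(-1/8) = 27/73 - 15/4 = -987/292 ≈ -3.3801)
(a + (-65 - 49))*(-39 + 57) = (-987/292 + (-65 - 49))*(-39 + 57) = (-987/292 - 114)*18 = -34275/292*18 = -308475/146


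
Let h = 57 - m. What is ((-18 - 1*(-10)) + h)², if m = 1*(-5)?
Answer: 2916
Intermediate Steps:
m = -5
h = 62 (h = 57 - 1*(-5) = 57 + 5 = 62)
((-18 - 1*(-10)) + h)² = ((-18 - 1*(-10)) + 62)² = ((-18 + 10) + 62)² = (-8 + 62)² = 54² = 2916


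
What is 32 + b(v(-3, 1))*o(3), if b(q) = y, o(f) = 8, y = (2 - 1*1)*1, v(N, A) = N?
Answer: 40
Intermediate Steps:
y = 1 (y = (2 - 1)*1 = 1*1 = 1)
b(q) = 1
32 + b(v(-3, 1))*o(3) = 32 + 1*8 = 32 + 8 = 40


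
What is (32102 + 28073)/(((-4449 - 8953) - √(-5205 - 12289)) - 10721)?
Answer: -1451601525/581936623 + 60175*I*√17494/581936623 ≈ -2.4944 + 0.013677*I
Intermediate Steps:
(32102 + 28073)/(((-4449 - 8953) - √(-5205 - 12289)) - 10721) = 60175/((-13402 - √(-17494)) - 10721) = 60175/((-13402 - I*√17494) - 10721) = 60175/(-24123 - I*√17494)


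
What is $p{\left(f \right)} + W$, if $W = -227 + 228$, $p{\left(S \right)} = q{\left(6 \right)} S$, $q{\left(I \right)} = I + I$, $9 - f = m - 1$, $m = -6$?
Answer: $193$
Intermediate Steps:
$f = 16$ ($f = 9 - \left(-6 - 1\right) = 9 - -7 = 9 + 7 = 16$)
$q{\left(I \right)} = 2 I$
$p{\left(S \right)} = 12 S$ ($p{\left(S \right)} = 2 \cdot 6 S = 12 S$)
$W = 1$
$p{\left(f \right)} + W = 12 \cdot 16 + 1 = 192 + 1 = 193$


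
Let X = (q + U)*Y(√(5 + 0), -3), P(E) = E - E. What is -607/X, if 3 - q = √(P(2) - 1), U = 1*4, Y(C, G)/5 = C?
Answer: 607*√5*(-7 - I)/1250 ≈ -7.6008 - 1.0858*I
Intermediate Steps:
Y(C, G) = 5*C
P(E) = 0
U = 4
q = 3 - I (q = 3 - √(0 - 1) = 3 - √(-1) = 3 - I ≈ 3.0 - 1.0*I)
X = 5*√5*(7 - I) (X = ((3 - I) + 4)*(5*√(5 + 0)) = (7 - I)*(5*√5) = 5*√5*(7 - I) ≈ 78.262 - 11.18*I)
-607/X = -607*√5*(7 + I)/1250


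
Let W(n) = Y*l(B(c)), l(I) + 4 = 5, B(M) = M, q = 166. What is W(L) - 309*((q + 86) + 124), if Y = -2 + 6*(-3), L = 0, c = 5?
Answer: -116204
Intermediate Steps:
l(I) = 1 (l(I) = -4 + 5 = 1)
Y = -20 (Y = -2 - 18 = -20)
W(n) = -20 (W(n) = -20*1 = -20)
W(L) - 309*((q + 86) + 124) = -20 - 309*((166 + 86) + 124) = -20 - 309*(252 + 124) = -20 - 309*376 = -20 - 116184 = -116204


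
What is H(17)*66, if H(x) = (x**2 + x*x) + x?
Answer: 39270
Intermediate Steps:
H(x) = x + 2*x**2 (H(x) = (x**2 + x**2) + x = 2*x**2 + x = x + 2*x**2)
H(17)*66 = (17*(1 + 2*17))*66 = (17*(1 + 34))*66 = (17*35)*66 = 595*66 = 39270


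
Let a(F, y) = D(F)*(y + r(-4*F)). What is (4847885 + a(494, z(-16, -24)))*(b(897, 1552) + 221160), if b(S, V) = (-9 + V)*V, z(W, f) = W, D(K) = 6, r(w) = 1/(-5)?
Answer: 63406543574344/5 ≈ 1.2681e+13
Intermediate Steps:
r(w) = -⅕
b(S, V) = V*(-9 + V)
a(F, y) = -6/5 + 6*y (a(F, y) = 6*(y - ⅕) = 6*(-⅕ + y) = -6/5 + 6*y)
(4847885 + a(494, z(-16, -24)))*(b(897, 1552) + 221160) = (4847885 + (-6/5 + 6*(-16)))*(1552*(-9 + 1552) + 221160) = (4847885 + (-6/5 - 96))*(1552*1543 + 221160) = (4847885 - 486/5)*(2394736 + 221160) = (24238939/5)*2615896 = 63406543574344/5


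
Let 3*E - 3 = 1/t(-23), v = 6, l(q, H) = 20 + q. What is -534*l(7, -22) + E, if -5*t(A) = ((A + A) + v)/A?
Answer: -346031/24 ≈ -14418.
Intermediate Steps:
t(A) = -(6 + 2*A)/(5*A) (t(A) = -((A + A) + 6)/(5*A) = -(2*A + 6)/(5*A) = -(6 + 2*A)/(5*A))
E = 1/24 (E = 1 + 1/(3*(((2/5)*(-3 - 1*(-23))/(-23)))) = 1 + 1/(3*(((2/5)*(-1/23)*(-3 + 23)))) = 1 + 1/(3*(((2/5)*(-1/23)*20))) = 1 + 1/(3*(-8/23)) = 1 + (1/3)*(-23/8) = 1 - 23/24 = 1/24 ≈ 0.041667)
-534*l(7, -22) + E = -534*(20 + 7) + 1/24 = -534*27 + 1/24 = -14418 + 1/24 = -346031/24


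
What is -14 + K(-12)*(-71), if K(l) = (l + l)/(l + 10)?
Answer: -866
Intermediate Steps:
K(l) = 2*l/(10 + l) (K(l) = (2*l)/(10 + l) = 2*l/(10 + l))
-14 + K(-12)*(-71) = -14 + (2*(-12)/(10 - 12))*(-71) = -14 + (2*(-12)/(-2))*(-71) = -14 + (2*(-12)*(-½))*(-71) = -14 + 12*(-71) = -14 - 852 = -866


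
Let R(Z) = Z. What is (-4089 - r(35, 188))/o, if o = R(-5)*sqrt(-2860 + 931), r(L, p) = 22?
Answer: -4111*I*sqrt(1929)/9645 ≈ -18.72*I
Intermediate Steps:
o = -5*I*sqrt(1929) (o = -5*sqrt(-2860 + 931) = -5*I*sqrt(1929) ≈ -219.6*I)
(-4089 - r(35, 188))/o = (-4089 - 1*22)/((-5*I*sqrt(1929))) = (-4089 - 22)*(I*sqrt(1929)/9645) = -4111*I*sqrt(1929)/9645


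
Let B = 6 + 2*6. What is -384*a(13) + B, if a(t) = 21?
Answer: -8046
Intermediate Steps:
B = 18 (B = 6 + 12 = 18)
-384*a(13) + B = -384*21 + 18 = -8064 + 18 = -8046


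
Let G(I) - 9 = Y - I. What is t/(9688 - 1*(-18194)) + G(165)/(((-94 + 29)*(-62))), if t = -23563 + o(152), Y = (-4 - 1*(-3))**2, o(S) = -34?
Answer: -160351/181233 ≈ -0.88478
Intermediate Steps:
Y = 1 (Y = (-4 + 3)**2 = (-1)**2 = 1)
G(I) = 10 - I (G(I) = 9 + (1 - I) = 10 - I)
t = -23597 (t = -23563 - 34 = -23597)
t/(9688 - 1*(-18194)) + G(165)/(((-94 + 29)*(-62))) = -23597/(9688 - 1*(-18194)) + (10 - 1*165)/(((-94 + 29)*(-62))) = -23597/(9688 + 18194) + (10 - 165)/((-65*(-62))) = -23597/27882 - 155/4030 = -23597*1/27882 - 155*1/4030 = -23597/27882 - 1/26 = -160351/181233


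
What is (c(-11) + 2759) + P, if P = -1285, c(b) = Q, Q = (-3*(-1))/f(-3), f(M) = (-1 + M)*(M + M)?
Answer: 11793/8 ≈ 1474.1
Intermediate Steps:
f(M) = 2*M*(-1 + M) (f(M) = (-1 + M)*(2*M) = 2*M*(-1 + M))
Q = 1/8 (Q = (-3*(-1))/((2*(-3)*(-1 - 3))) = 3/((2*(-3)*(-4))) = 3/24 = 3*(1/24) = 1/8 ≈ 0.12500)
c(b) = 1/8
(c(-11) + 2759) + P = (1/8 + 2759) - 1285 = 22073/8 - 1285 = 11793/8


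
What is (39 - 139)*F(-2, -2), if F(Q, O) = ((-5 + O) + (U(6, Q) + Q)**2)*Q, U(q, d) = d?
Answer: 1800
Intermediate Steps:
F(Q, O) = Q*(-5 + O + 4*Q**2) (F(Q, O) = ((-5 + O) + (Q + Q)**2)*Q = ((-5 + O) + (2*Q)**2)*Q = ((-5 + O) + 4*Q**2)*Q = (-5 + O + 4*Q**2)*Q = Q*(-5 + O + 4*Q**2))
(39 - 139)*F(-2, -2) = (39 - 139)*(-2*(-5 - 2 + 4*(-2)**2)) = -(-200)*(-5 - 2 + 4*4) = -(-200)*(-5 - 2 + 16) = -(-200)*9 = -100*(-18) = 1800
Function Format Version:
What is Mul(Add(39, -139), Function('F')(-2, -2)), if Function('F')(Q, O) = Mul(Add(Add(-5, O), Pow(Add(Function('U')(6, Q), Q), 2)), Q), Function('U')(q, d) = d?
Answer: 1800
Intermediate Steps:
Function('F')(Q, O) = Mul(Q, Add(-5, O, Mul(4, Pow(Q, 2)))) (Function('F')(Q, O) = Mul(Add(Add(-5, O), Pow(Add(Q, Q), 2)), Q) = Mul(Add(Add(-5, O), Pow(Mul(2, Q), 2)), Q) = Mul(Add(Add(-5, O), Mul(4, Pow(Q, 2))), Q) = Mul(Add(-5, O, Mul(4, Pow(Q, 2))), Q) = Mul(Q, Add(-5, O, Mul(4, Pow(Q, 2)))))
Mul(Add(39, -139), Function('F')(-2, -2)) = Mul(Add(39, -139), Mul(-2, Add(-5, -2, Mul(4, Pow(-2, 2))))) = Mul(-100, Mul(-2, Add(-5, -2, Mul(4, 4)))) = Mul(-100, Mul(-2, Add(-5, -2, 16))) = Mul(-100, Mul(-2, 9)) = Mul(-100, -18) = 1800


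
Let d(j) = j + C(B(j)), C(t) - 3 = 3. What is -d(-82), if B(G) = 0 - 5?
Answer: 76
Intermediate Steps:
B(G) = -5
C(t) = 6 (C(t) = 3 + 3 = 6)
d(j) = 6 + j (d(j) = j + 6 = 6 + j)
-d(-82) = -(6 - 82) = -1*(-76) = 76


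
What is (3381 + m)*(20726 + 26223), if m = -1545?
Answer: 86198364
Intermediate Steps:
(3381 + m)*(20726 + 26223) = (3381 - 1545)*(20726 + 26223) = 1836*46949 = 86198364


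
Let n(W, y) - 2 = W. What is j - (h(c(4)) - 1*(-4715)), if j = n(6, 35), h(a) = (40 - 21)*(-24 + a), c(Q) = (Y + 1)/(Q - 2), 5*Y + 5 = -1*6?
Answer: -21198/5 ≈ -4239.6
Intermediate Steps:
Y = -11/5 (Y = -1 + (-1*6)/5 = -1 + (1/5)*(-6) = -1 - 6/5 = -11/5 ≈ -2.2000)
n(W, y) = 2 + W
c(Q) = -6/(5*(-2 + Q)) (c(Q) = (-11/5 + 1)/(Q - 2) = -6/(5*(-2 + Q)))
h(a) = -456 + 19*a (h(a) = 19*(-24 + a) = -456 + 19*a)
j = 8 (j = 2 + 6 = 8)
j - (h(c(4)) - 1*(-4715)) = 8 - ((-456 + 19*(-6/(-10 + 5*4))) - 1*(-4715)) = 8 - ((-456 + 19*(-6/(-10 + 20))) + 4715) = 8 - ((-456 + 19*(-6/10)) + 4715) = 8 - ((-456 + 19*(-6*1/10)) + 4715) = 8 - ((-456 + 19*(-3/5)) + 4715) = 8 - ((-456 - 57/5) + 4715) = 8 - (-2337/5 + 4715) = 8 - 1*21238/5 = 8 - 21238/5 = -21198/5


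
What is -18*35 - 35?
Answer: -665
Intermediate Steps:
-18*35 - 35 = -630 - 35 = -665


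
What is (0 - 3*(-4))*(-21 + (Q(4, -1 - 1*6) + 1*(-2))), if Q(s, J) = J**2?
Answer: 312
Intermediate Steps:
(0 - 3*(-4))*(-21 + (Q(4, -1 - 1*6) + 1*(-2))) = (0 - 3*(-4))*(-21 + ((-1 - 1*6)**2 + 1*(-2))) = (0 + 12)*(-21 + ((-1 - 6)**2 - 2)) = 12*(-21 + ((-7)**2 - 2)) = 12*(-21 + (49 - 2)) = 12*(-21 + 47) = 12*26 = 312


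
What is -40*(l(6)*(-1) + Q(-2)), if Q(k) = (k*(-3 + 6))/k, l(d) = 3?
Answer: 0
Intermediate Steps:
Q(k) = 3 (Q(k) = (k*3)/k = (3*k)/k = 3)
-40*(l(6)*(-1) + Q(-2)) = -40*(3*(-1) + 3) = -40*(-3 + 3) = -40*0 = 0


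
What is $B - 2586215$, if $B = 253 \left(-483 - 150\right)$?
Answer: $-2746364$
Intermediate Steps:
$B = -160149$ ($B = 253 \left(-633\right) = -160149$)
$B - 2586215 = -160149 - 2586215 = -2746364$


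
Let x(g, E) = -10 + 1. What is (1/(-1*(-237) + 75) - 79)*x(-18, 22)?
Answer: 73941/104 ≈ 710.97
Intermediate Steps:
x(g, E) = -9
(1/(-1*(-237) + 75) - 79)*x(-18, 22) = (1/(-1*(-237) + 75) - 79)*(-9) = (1/(237 + 75) - 79)*(-9) = (1/312 - 79)*(-9) = -24647/312*(-9) = 73941/104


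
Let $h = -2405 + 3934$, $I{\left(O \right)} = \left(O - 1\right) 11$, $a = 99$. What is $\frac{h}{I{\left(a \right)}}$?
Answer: $\frac{139}{98} \approx 1.4184$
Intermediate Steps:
$I{\left(O \right)} = -11 + 11 O$ ($I{\left(O \right)} = \left(O - 1\right) 11 = \left(-1 + O\right) 11 = -11 + 11 O$)
$h = 1529$
$\frac{h}{I{\left(a \right)}} = \frac{1529}{-11 + 11 \cdot 99} = \frac{1529}{-11 + 1089} = \frac{1529}{1078} = 1529 \cdot \frac{1}{1078} = \frac{139}{98}$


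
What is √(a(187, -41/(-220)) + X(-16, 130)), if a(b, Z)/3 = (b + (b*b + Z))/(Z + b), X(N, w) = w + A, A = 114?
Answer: √152146622523/13727 ≈ 28.416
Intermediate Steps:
X(N, w) = 114 + w (X(N, w) = w + 114 = 114 + w)
a(b, Z) = 3*(Z + b + b²)/(Z + b) (a(b, Z) = 3*((b + (b*b + Z))/(Z + b)) = 3*((b + (b² + Z))/(Z + b)) = 3*((b + (Z + b²))/(Z + b)) = 3*((Z + b + b²)/(Z + b)) = 3*(Z + b + b²)/(Z + b))
√(a(187, -41/(-220)) + X(-16, 130)) = √(3*(-41/(-220) + 187 + 187²)/(-41/(-220) + 187) + (114 + 130)) = √(3*(-41*(-1/220) + 187 + 34969)/(-41*(-1/220) + 187) + 244) = √(3*(41/220 + 187 + 34969)/(41/220 + 187) + 244) = √(3*(7734361/220)/(41181/220) + 244) = √(3*(220/41181)*(7734361/220) + 244) = √(7734361/13727 + 244) = √(11083749/13727) = √152146622523/13727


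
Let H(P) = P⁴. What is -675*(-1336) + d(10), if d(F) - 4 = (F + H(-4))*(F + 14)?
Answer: 908188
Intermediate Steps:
d(F) = 4 + (14 + F)*(256 + F) (d(F) = 4 + (F + (-4)⁴)*(F + 14) = 4 + (F + 256)*(14 + F) = 4 + (256 + F)*(14 + F) = 4 + (14 + F)*(256 + F))
-675*(-1336) + d(10) = -675*(-1336) + (3588 + 10² + 270*10) = 901800 + (3588 + 100 + 2700) = 901800 + 6388 = 908188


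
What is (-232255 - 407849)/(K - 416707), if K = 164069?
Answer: 320052/126319 ≈ 2.5337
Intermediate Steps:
(-232255 - 407849)/(K - 416707) = (-232255 - 407849)/(164069 - 416707) = -640104/(-252638) = -640104*(-1/252638) = 320052/126319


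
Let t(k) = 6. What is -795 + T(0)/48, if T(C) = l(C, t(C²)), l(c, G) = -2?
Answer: -19081/24 ≈ -795.04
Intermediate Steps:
T(C) = -2
-795 + T(0)/48 = -795 - 2/48 = -795 + (1/48)*(-2) = -795 - 1/24 = -19081/24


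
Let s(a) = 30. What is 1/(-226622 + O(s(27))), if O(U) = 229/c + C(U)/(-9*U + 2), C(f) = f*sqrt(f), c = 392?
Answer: -10421528699624/2361741588861984015 + 5147744*sqrt(30)/2361741588861984015 ≈ -4.4126e-6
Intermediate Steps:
C(f) = f**(3/2)
O(U) = 229/392 + U**(3/2)/(2 - 9*U) (O(U) = 229/392 + U**(3/2)/(-9*U + 2) = 229*(1/392) + U**(3/2)/(2 - 9*U) = 229/392 + U**(3/2)/(2 - 9*U))
1/(-226622 + O(s(27))) = 1/(-226622 + (-458 - 11760*sqrt(30) + 2061*30)/(392*(-2 + 9*30))) = 1/(-226622 + (-458 - 11760*sqrt(30) + 61830)/(392*(-2 + 270))) = 1/(-226622 + (1/392)*(-458 - 11760*sqrt(30) + 61830)/268) = 1/(-226622 + (1/392)*(1/268)*(61372 - 11760*sqrt(30))) = 1/(-226622 + (229/392 - 15*sqrt(30)/134)) = 1/(-88835595/392 - 15*sqrt(30)/134)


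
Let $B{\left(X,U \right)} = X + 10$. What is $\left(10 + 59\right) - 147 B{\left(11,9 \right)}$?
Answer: $-3018$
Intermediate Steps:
$B{\left(X,U \right)} = 10 + X$
$\left(10 + 59\right) - 147 B{\left(11,9 \right)} = \left(10 + 59\right) - 147 \left(10 + 11\right) = 69 - 3087 = -3018$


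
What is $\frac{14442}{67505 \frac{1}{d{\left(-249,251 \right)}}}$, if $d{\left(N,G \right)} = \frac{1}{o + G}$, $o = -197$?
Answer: $\frac{2407}{607545} \approx 0.0039618$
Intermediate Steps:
$d{\left(N,G \right)} = \frac{1}{-197 + G}$
$\frac{14442}{67505 \frac{1}{d{\left(-249,251 \right)}}} = \frac{14442}{67505 \frac{1}{\frac{1}{-197 + 251}}} = \frac{14442}{67505 \frac{1}{\frac{1}{54}}} = \frac{14442}{67505 \cdot 54} = \frac{14442}{3645270} = 14442 \cdot \frac{1}{3645270} = \frac{2407}{607545}$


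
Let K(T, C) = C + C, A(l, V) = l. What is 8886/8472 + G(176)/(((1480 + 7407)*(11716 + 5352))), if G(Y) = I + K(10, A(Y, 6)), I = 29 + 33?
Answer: 56160893891/53544210548 ≈ 1.0489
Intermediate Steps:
I = 62
K(T, C) = 2*C
G(Y) = 62 + 2*Y
8886/8472 + G(176)/(((1480 + 7407)*(11716 + 5352))) = 8886/8472 + (62 + 2*176)/(((1480 + 7407)*(11716 + 5352))) = 8886*(1/8472) + (62 + 352)/((8887*17068)) = 1481/1412 + 414/151683316 = 1481/1412 + 414*(1/151683316) = 1481/1412 + 207/75841658 = 56160893891/53544210548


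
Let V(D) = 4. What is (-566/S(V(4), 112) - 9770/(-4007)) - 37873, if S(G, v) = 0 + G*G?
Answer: -1215112709/32056 ≈ -37906.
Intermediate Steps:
S(G, v) = G² (S(G, v) = 0 + G² = G²)
(-566/S(V(4), 112) - 9770/(-4007)) - 37873 = (-566/(4²) - 9770/(-4007)) - 37873 = (-566/16 - 9770*(-1/4007)) - 37873 = (-566*1/16 + 9770/4007) - 37873 = (-283/8 + 9770/4007) - 37873 = -1055821/32056 - 37873 = -1215112709/32056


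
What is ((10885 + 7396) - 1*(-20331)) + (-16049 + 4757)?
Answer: 27320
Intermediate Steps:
((10885 + 7396) - 1*(-20331)) + (-16049 + 4757) = (18281 + 20331) - 11292 = 38612 - 11292 = 27320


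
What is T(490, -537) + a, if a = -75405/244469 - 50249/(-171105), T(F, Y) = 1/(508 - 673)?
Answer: -290454699/13943289415 ≈ -0.020831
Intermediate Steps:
T(F, Y) = -1/165 (T(F, Y) = 1/(-165) = -1/165)
a = -617849744/41829868245 (a = -75405*1/244469 - 50249*(-1/171105) = -75405/244469 + 50249/171105 = -617849744/41829868245 ≈ -0.014771)
T(490, -537) + a = -1/165 - 617849744/41829868245 = -290454699/13943289415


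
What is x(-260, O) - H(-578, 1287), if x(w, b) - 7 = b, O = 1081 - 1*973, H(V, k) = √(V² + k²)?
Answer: 115 - √1990453 ≈ -1295.8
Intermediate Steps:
O = 108 (O = 1081 - 973 = 108)
x(w, b) = 7 + b
x(-260, O) - H(-578, 1287) = (7 + 108) - √((-578)² + 1287²) = 115 - √(334084 + 1656369) = 115 - √1990453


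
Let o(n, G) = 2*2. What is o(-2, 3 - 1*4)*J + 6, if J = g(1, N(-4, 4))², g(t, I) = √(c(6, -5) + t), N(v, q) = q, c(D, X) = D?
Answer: 34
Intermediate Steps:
o(n, G) = 4
g(t, I) = √(6 + t)
J = 7 (J = (√(6 + 1))² = (√7)² = 7)
o(-2, 3 - 1*4)*J + 6 = 4*7 + 6 = 28 + 6 = 34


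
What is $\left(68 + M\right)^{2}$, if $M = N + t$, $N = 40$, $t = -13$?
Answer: $9025$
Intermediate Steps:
$M = 27$ ($M = 40 - 13 = 27$)
$\left(68 + M\right)^{2} = \left(68 + 27\right)^{2} = 95^{2} = 9025$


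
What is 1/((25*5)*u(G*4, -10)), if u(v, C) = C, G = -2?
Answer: -1/1250 ≈ -0.00080000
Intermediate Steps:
1/((25*5)*u(G*4, -10)) = 1/((25*5)*(-10)) = 1/(125*(-10)) = 1/(-1250) = -1/1250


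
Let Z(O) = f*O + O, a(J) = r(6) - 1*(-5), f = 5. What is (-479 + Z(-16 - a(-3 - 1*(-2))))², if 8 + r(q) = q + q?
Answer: 395641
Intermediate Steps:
r(q) = -8 + 2*q (r(q) = -8 + (q + q) = -8 + 2*q)
a(J) = 9 (a(J) = (-8 + 2*6) - 1*(-5) = (-8 + 12) + 5 = 4 + 5 = 9)
Z(O) = 6*O (Z(O) = 5*O + O = 6*O)
(-479 + Z(-16 - a(-3 - 1*(-2))))² = (-479 + 6*(-16 - 1*9))² = (-479 + 6*(-16 - 9))² = (-479 + 6*(-25))² = (-479 - 150)² = (-629)² = 395641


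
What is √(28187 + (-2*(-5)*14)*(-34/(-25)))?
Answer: √709435/5 ≈ 168.46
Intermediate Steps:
√(28187 + (-2*(-5)*14)*(-34/(-25))) = √(28187 + (10*14)*(-34*(-1/25))) = √(28187 + 140*(34/25)) = √(28187 + 952/5) = √(141887/5) = √709435/5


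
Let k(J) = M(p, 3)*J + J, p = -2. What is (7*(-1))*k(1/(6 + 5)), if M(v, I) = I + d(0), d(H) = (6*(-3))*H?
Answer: -28/11 ≈ -2.5455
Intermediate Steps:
d(H) = -18*H
M(v, I) = I (M(v, I) = I - 18*0 = I + 0 = I)
k(J) = 4*J (k(J) = 3*J + J = 4*J)
(7*(-1))*k(1/(6 + 5)) = (7*(-1))*(4/(6 + 5)) = -28/11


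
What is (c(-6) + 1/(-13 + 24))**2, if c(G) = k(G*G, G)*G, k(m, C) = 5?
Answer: 108241/121 ≈ 894.55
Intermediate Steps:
c(G) = 5*G
(c(-6) + 1/(-13 + 24))**2 = (5*(-6) + 1/(-13 + 24))**2 = (-30 + 1/11)**2 = (-329/11)**2 = 108241/121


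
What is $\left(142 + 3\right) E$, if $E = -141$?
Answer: $-20445$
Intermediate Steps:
$\left(142 + 3\right) E = \left(142 + 3\right) \left(-141\right) = 145 \left(-141\right) = -20445$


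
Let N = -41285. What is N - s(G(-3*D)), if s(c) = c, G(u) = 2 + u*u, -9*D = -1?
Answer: -371584/9 ≈ -41287.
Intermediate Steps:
D = ⅑ (D = -⅑*(-1) = ⅑ ≈ 0.11111)
G(u) = 2 + u²
N - s(G(-3*D)) = -41285 - (2 + (-3*⅑)²) = -41285 - (2 + (-⅓)²) = -41285 - (2 + ⅑) = -41285 - 1*19/9 = -41285 - 19/9 = -371584/9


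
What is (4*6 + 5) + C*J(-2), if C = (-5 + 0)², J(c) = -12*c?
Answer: 629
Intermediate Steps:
C = 25 (C = (-5)² = 25)
(4*6 + 5) + C*J(-2) = (4*6 + 5) + 25*(-12*(-2)) = (24 + 5) + 25*24 = 29 + 600 = 629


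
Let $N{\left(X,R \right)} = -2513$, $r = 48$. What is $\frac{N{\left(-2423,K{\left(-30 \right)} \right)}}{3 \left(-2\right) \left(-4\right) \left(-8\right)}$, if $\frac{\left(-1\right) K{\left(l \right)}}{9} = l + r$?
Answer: $\frac{2513}{192} \approx 13.089$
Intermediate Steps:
$K{\left(l \right)} = -432 - 9 l$ ($K{\left(l \right)} = - 9 \left(l + 48\right) = - 9 \left(48 + l\right) = -432 - 9 l$)
$\frac{N{\left(-2423,K{\left(-30 \right)} \right)}}{3 \left(-2\right) \left(-4\right) \left(-8\right)} = - \frac{2513}{3 \left(-2\right) \left(-4\right) \left(-8\right)} = - \frac{2513}{\left(-6\right) \left(-4\right) \left(-8\right)} = - \frac{2513}{24 \left(-8\right)} = - \frac{2513}{-192} = \left(-2513\right) \left(- \frac{1}{192}\right) = \frac{2513}{192}$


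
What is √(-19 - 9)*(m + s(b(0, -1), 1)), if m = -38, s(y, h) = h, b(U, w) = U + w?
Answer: -74*I*√7 ≈ -195.79*I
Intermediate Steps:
√(-19 - 9)*(m + s(b(0, -1), 1)) = √(-19 - 9)*(-38 + 1) = √(-28)*(-37) = (2*I*√7)*(-37) = -74*I*√7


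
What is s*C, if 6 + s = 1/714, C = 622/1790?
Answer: -1332013/639030 ≈ -2.0844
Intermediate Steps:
C = 311/895 (C = 622*(1/1790) = 311/895 ≈ 0.34749)
s = -4283/714 (s = -6 + 1/714 = -4283/714 ≈ -5.9986)
s*C = -4283/714*311/895 = -1332013/639030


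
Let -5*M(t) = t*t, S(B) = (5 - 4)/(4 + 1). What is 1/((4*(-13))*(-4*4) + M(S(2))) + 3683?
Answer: 383028442/103999 ≈ 3683.0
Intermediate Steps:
S(B) = 1/5
M(t) = -t**2/5 (M(t) = -t*t/5 = -t**2/5)
1/((4*(-13))*(-4*4) + M(S(2))) + 3683 = 1/((4*(-13))*(-4*4) - (1/5)**2/5) + 3683 = 1/(-52*(-16) - 1/5*1/25) + 3683 = 1/(832 - 1/125) + 3683 = 1/(103999/125) + 3683 = 125/103999 + 3683 = 383028442/103999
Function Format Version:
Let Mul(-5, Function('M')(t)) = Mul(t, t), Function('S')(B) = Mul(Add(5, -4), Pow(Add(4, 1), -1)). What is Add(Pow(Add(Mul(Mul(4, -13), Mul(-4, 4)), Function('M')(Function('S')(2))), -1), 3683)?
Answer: Rational(383028442, 103999) ≈ 3683.0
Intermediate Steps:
Function('S')(B) = Rational(1, 5) (Function('S')(B) = Mul(1, Pow(5, -1)) = Mul(1, Rational(1, 5)) = Rational(1, 5))
Function('M')(t) = Mul(Rational(-1, 5), Pow(t, 2)) (Function('M')(t) = Mul(Rational(-1, 5), Mul(t, t)) = Mul(Rational(-1, 5), Pow(t, 2)))
Add(Pow(Add(Mul(Mul(4, -13), Mul(-4, 4)), Function('M')(Function('S')(2))), -1), 3683) = Add(Pow(Add(Mul(Mul(4, -13), Mul(-4, 4)), Mul(Rational(-1, 5), Pow(Rational(1, 5), 2))), -1), 3683) = Add(Pow(Add(Mul(-52, -16), Mul(Rational(-1, 5), Rational(1, 25))), -1), 3683) = Add(Pow(Add(832, Rational(-1, 125)), -1), 3683) = Add(Pow(Rational(103999, 125), -1), 3683) = Add(Rational(125, 103999), 3683) = Rational(383028442, 103999)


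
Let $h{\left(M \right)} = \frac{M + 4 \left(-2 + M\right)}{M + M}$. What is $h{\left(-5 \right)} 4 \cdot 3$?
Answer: $\frac{198}{5} \approx 39.6$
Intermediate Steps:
$h{\left(M \right)} = \frac{-8 + 5 M}{2 M}$ ($h{\left(M \right)} = \frac{M + \left(-8 + 4 M\right)}{2 M} = \left(-8 + 5 M\right) \frac{1}{2 M} = \frac{-8 + 5 M}{2 M}$)
$h{\left(-5 \right)} 4 \cdot 3 = \left(\frac{5}{2} - \frac{4}{-5}\right) 4 \cdot 3 = \left(\frac{5}{2} - - \frac{4}{5}\right) 4 \cdot 3 = \left(\frac{5}{2} + \frac{4}{5}\right) 4 \cdot 3 = \frac{33}{10} \cdot 4 \cdot 3 = \frac{66}{5} \cdot 3 = \frac{198}{5}$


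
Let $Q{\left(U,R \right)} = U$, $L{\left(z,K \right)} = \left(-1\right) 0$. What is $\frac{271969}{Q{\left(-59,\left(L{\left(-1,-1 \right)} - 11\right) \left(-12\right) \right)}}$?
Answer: $- \frac{271969}{59} \approx -4609.6$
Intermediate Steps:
$L{\left(z,K \right)} = 0$
$\frac{271969}{Q{\left(-59,\left(L{\left(-1,-1 \right)} - 11\right) \left(-12\right) \right)}} = \frac{271969}{-59} = 271969 \left(- \frac{1}{59}\right) = - \frac{271969}{59}$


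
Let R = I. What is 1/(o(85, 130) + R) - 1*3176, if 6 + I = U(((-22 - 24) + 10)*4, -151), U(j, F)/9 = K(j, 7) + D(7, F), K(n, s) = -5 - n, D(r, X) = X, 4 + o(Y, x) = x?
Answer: -38111/12 ≈ -3175.9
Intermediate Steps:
o(Y, x) = -4 + x
U(j, F) = -45 - 9*j + 9*F (U(j, F) = 9*((-5 - j) + F) = 9*(-5 + F - j) = -45 - 9*j + 9*F)
I = -114 (I = -6 + (-45 - 9*((-22 - 24) + 10)*4 + 9*(-151)) = -6 + (-45 - 9*(-46 + 10)*4 - 1359) = -6 + (-45 - (-324)*4 - 1359) = -6 + (-45 - 9*(-144) - 1359) = -6 + (-45 + 1296 - 1359) = -6 - 108 = -114)
R = -114
1/(o(85, 130) + R) - 1*3176 = 1/((-4 + 130) - 114) - 1*3176 = 1/(126 - 114) - 3176 = 1/12 - 3176 = -38111/12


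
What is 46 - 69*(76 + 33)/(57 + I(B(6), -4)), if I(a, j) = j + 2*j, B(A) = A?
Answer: -1817/15 ≈ -121.13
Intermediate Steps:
I(a, j) = 3*j
46 - 69*(76 + 33)/(57 + I(B(6), -4)) = 46 - 69*(76 + 33)/(57 + 3*(-4)) = 46 - 7521/(57 - 12) = 46 - 7521/45 = 46 - 69*109/45 = 46 - 2507/15 = -1817/15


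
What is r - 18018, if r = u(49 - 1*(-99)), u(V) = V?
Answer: -17870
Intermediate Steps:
r = 148 (r = 49 - 1*(-99) = 49 + 99 = 148)
r - 18018 = 148 - 18018 = -17870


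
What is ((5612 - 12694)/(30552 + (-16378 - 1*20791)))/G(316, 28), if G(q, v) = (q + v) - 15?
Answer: 7082/2176993 ≈ 0.0032531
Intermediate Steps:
G(q, v) = -15 + q + v
((5612 - 12694)/(30552 + (-16378 - 1*20791)))/G(316, 28) = ((5612 - 12694)/(30552 + (-16378 - 1*20791)))/(-15 + 316 + 28) = -7082/(30552 + (-16378 - 20791))/329 = -7082/(30552 - 37169)*(1/329) = -7082/(-6617)*(1/329) = -7082*(-1/6617)*(1/329) = (7082/6617)*(1/329) = 7082/2176993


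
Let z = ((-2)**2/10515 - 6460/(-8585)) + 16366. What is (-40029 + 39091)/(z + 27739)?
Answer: -996170070/46840971119 ≈ -0.021267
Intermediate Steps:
z = 17381737034/1062015 (z = (4*(1/10515) - 6460*(-1/8585)) + 16366 = (4/10515 + 76/101) + 16366 = 799544/1062015 + 16366 = 17381737034/1062015 ≈ 16367.)
(-40029 + 39091)/(z + 27739) = (-40029 + 39091)/(17381737034/1062015 + 27739) = -938/46840971119/1062015 = -938*1062015/46840971119 = -996170070/46840971119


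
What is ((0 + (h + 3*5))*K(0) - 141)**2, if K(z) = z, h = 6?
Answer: 19881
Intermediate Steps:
((0 + (h + 3*5))*K(0) - 141)**2 = ((0 + (6 + 3*5))*0 - 141)**2 = ((0 + (6 + 15))*0 - 141)**2 = ((0 + 21)*0 - 141)**2 = (21*0 - 141)**2 = (0 - 141)**2 = (-141)**2 = 19881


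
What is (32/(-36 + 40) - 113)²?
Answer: 11025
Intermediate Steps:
(32/(-36 + 40) - 113)² = (32/4 - 113)² = (32*(¼) - 113)² = (8 - 113)² = (-105)² = 11025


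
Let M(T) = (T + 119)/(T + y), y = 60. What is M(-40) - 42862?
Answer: -857161/20 ≈ -42858.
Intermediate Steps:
M(T) = (119 + T)/(60 + T) (M(T) = (T + 119)/(T + 60) = (119 + T)/(60 + T))
M(-40) - 42862 = (119 - 40)/(60 - 40) - 42862 = 79/20 - 42862 = -857161/20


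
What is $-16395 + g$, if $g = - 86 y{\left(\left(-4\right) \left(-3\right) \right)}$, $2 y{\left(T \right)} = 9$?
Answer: $-16782$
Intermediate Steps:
$y{\left(T \right)} = \frac{9}{2}$ ($y{\left(T \right)} = \frac{1}{2} \cdot 9 = \frac{9}{2}$)
$g = -387$ ($g = \left(-86\right) \frac{9}{2} = -387$)
$-16395 + g = -16395 - 387 = -16782$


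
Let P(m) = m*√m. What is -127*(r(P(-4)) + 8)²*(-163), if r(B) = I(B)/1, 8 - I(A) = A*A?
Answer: 132486400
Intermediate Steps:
I(A) = 8 - A² (I(A) = 8 - A*A = 8 - A²)
P(m) = m^(3/2)
r(B) = 8 - B² (r(B) = (8 - B²)/1 = (8 - B²)*1 = 8 - B²)
-127*(r(P(-4)) + 8)²*(-163) = -127*((8 - ((-4)^(3/2))²) + 8)²*(-163) = -127*((8 - (-8*I)²) + 8)²*(-163) = -127*((8 - 1*(-64)) + 8)²*(-163) = -127*((8 + 64) + 8)²*(-163) = -127*(72 + 8)²*(-163) = -127*80²*(-163) = -127*6400*(-163) = -812800*(-163) = 132486400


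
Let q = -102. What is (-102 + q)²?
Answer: 41616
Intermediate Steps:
(-102 + q)² = (-102 - 102)² = (-204)² = 41616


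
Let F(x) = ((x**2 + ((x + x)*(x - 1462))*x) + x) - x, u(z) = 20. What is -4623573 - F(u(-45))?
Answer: -3470373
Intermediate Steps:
F(x) = x**2 + 2*x**2*(-1462 + x) (F(x) = ((x**2 + ((2*x)*(-1462 + x))*x) + x) - x = ((x**2 + (2*x*(-1462 + x))*x) + x) - x = ((x**2 + 2*x**2*(-1462 + x)) + x) - x = (x + x**2 + 2*x**2*(-1462 + x)) - x = x**2 + 2*x**2*(-1462 + x))
-4623573 - F(u(-45)) = -4623573 - 20**2*(-2923 + 2*20) = -4623573 - 400*(-2923 + 40) = -4623573 - 400*(-2883) = -4623573 - 1*(-1153200) = -4623573 + 1153200 = -3470373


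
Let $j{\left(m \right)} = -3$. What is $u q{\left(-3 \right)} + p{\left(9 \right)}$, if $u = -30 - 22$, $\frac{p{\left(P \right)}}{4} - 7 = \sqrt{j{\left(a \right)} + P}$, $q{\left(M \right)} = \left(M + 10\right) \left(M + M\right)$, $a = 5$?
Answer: $2212 + 4 \sqrt{6} \approx 2221.8$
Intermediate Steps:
$q{\left(M \right)} = 2 M \left(10 + M\right)$ ($q{\left(M \right)} = \left(10 + M\right) 2 M = 2 M \left(10 + M\right)$)
$p{\left(P \right)} = 28 + 4 \sqrt{-3 + P}$
$u = -52$
$u q{\left(-3 \right)} + p{\left(9 \right)} = - 52 \cdot 2 \left(-3\right) \left(10 - 3\right) + \left(28 + 4 \sqrt{-3 + 9}\right) = - 52 \cdot 2 \left(-3\right) 7 + \left(28 + 4 \sqrt{6}\right) = \left(-52\right) \left(-42\right) + \left(28 + 4 \sqrt{6}\right) = 2184 + \left(28 + 4 \sqrt{6}\right) = 2212 + 4 \sqrt{6}$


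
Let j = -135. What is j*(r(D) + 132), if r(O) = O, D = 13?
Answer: -19575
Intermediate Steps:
j*(r(D) + 132) = -135*(13 + 132) = -135*145 = -19575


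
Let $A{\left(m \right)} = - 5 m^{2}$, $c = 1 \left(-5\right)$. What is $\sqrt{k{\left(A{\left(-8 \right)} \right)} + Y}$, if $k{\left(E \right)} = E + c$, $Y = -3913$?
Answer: $i \sqrt{4238} \approx 65.1 i$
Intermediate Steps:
$c = -5$
$k{\left(E \right)} = -5 + E$ ($k{\left(E \right)} = E - 5 = -5 + E$)
$\sqrt{k{\left(A{\left(-8 \right)} \right)} + Y} = \sqrt{\left(-5 - 5 \left(-8\right)^{2}\right) - 3913} = \sqrt{\left(-5 - 320\right) - 3913} = \sqrt{-325 - 3913} = \sqrt{-4238} = i \sqrt{4238}$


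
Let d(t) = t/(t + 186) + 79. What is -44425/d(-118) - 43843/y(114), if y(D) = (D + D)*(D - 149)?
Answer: -11938215439/20963460 ≈ -569.48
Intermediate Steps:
y(D) = 2*D*(-149 + D) (y(D) = (2*D)*(-149 + D) = 2*D*(-149 + D))
d(t) = 79 + t/(186 + t) (d(t) = t/(186 + t) + 79 = 79 + t/(186 + t))
-44425/d(-118) - 43843/y(114) = -44425*(186 - 118)/(2*(7347 + 40*(-118))) - 43843*1/(228*(-149 + 114)) = -44425*34/(7347 - 4720) - 43843/(2*114*(-35)) = -44425/(2*(1/68)*2627) - 43843/(-7980) = -44425/2627/34 - 43843*(-1/7980) = -44425*34/2627 + 43843/7980 = -1510450/2627 + 43843/7980 = -11938215439/20963460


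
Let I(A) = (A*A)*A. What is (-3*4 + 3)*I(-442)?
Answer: 777157992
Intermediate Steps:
I(A) = A**3 (I(A) = A**2*A = A**3)
(-3*4 + 3)*I(-442) = (-3*4 + 3)*(-442)**3 = (-12 + 3)*(-86350888) = -9*(-86350888) = 777157992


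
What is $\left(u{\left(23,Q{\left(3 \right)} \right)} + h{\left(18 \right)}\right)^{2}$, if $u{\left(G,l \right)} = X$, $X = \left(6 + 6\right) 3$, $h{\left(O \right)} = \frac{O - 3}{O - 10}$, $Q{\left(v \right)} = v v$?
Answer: $\frac{91809}{64} \approx 1434.5$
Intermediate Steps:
$Q{\left(v \right)} = v^{2}$
$h{\left(O \right)} = \frac{-3 + O}{-10 + O}$
$X = 36$ ($X = 12 \cdot 3 = 36$)
$u{\left(G,l \right)} = 36$
$\left(u{\left(23,Q{\left(3 \right)} \right)} + h{\left(18 \right)}\right)^{2} = \left(36 + \frac{-3 + 18}{-10 + 18}\right)^{2} = \left(36 + \frac{1}{8} \cdot 15\right)^{2} = \left(36 + \frac{15}{8}\right)^{2} = \left(\frac{303}{8}\right)^{2} = \frac{91809}{64}$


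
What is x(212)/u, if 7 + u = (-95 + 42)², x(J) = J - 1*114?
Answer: 49/1401 ≈ 0.034975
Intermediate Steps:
x(J) = -114 + J (x(J) = J - 114 = -114 + J)
u = 2802 (u = -7 + (-95 + 42)² = -7 + (-53)² = -7 + 2809 = 2802)
x(212)/u = (-114 + 212)/2802 = 98*(1/2802) = 49/1401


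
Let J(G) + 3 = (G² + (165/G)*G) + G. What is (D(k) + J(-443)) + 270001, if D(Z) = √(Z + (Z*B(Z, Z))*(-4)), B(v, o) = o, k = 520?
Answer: 465969 + 6*I*√30030 ≈ 4.6597e+5 + 1039.8*I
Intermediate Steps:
J(G) = 162 + G + G² (J(G) = -3 + ((G² + (165/G)*G) + G) = -3 + ((G² + 165) + G) = -3 + ((165 + G²) + G) = -3 + (165 + G + G²) = 162 + G + G²)
D(Z) = √(Z - 4*Z²) (D(Z) = √(Z + (Z*Z)*(-4)) = √(Z + Z²*(-4)) = √(Z - 4*Z²))
(D(k) + J(-443)) + 270001 = (√(520*(1 - 4*520)) + (162 - 443 + (-443)²)) + 270001 = (√(520*(1 - 2080)) + (162 - 443 + 196249)) + 270001 = (√(520*(-2079)) + 195968) + 270001 = (√(-1081080) + 195968) + 270001 = (6*I*√30030 + 195968) + 270001 = (195968 + 6*I*√30030) + 270001 = 465969 + 6*I*√30030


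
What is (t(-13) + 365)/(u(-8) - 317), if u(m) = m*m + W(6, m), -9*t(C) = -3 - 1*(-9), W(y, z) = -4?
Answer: -1093/771 ≈ -1.4176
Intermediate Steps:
t(C) = -⅔ (t(C) = -(-3 - 1*(-9))/9 = -(-3 + 9)/9 = -⅑*6 = -⅔)
u(m) = -4 + m² (u(m) = m*m - 4 = m² - 4 = -4 + m²)
(t(-13) + 365)/(u(-8) - 317) = (-⅔ + 365)/((-4 + (-8)²) - 317) = 1093/(3*((-4 + 64) - 317)) = 1093/(3*(60 - 317)) = (1093/3)/(-257) = (1093/3)*(-1/257) = -1093/771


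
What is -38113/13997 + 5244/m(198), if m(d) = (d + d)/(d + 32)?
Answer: 1405580741/461901 ≈ 3043.0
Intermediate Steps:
m(d) = 2*d/(32 + d) (m(d) = (2*d)/(32 + d) = 2*d/(32 + d))
-38113/13997 + 5244/m(198) = -38113/13997 + 5244/((2*198/(32 + 198))) = -38113*1/13997 + 5244/((2*198/230)) = -38113/13997 + 5244/((2*198*(1/230))) = -38113/13997 + 5244/(198/115) = -38113/13997 + 5244*(115/198) = -38113/13997 + 100510/33 = 1405580741/461901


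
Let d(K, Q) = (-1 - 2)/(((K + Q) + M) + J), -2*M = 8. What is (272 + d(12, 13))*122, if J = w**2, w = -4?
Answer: 1227442/37 ≈ 33174.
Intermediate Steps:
M = -4 (M = -1/2*8 = -4)
J = 16 (J = (-4)**2 = 16)
d(K, Q) = -3/(12 + K + Q) (d(K, Q) = (-1 - 2)/(((K + Q) - 4) + 16) = -3/((-4 + K + Q) + 16) = -3/(12 + K + Q))
(272 + d(12, 13))*122 = (272 - 3/(12 + 12 + 13))*122 = (272 - 3/37)*122 = (10061/37)*122 = 1227442/37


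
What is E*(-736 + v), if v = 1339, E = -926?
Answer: -558378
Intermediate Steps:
E*(-736 + v) = -926*(-736 + 1339) = -926*603 = -558378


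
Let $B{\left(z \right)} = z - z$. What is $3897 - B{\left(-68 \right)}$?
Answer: $3897$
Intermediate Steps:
$B{\left(z \right)} = 0$
$3897 - B{\left(-68 \right)} = 3897 - 0 = 3897 + 0 = 3897$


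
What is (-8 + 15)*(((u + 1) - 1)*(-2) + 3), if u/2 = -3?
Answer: 105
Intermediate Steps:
u = -6 (u = 2*(-3) = -6)
(-8 + 15)*(((u + 1) - 1)*(-2) + 3) = (-8 + 15)*(((-6 + 1) - 1)*(-2) + 3) = 7*((-5 - 1)*(-2) + 3) = 7*(-6*(-2) + 3) = 7*(12 + 3) = 7*15 = 105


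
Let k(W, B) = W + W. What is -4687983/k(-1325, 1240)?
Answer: 4687983/2650 ≈ 1769.1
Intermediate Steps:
k(W, B) = 2*W
-4687983/k(-1325, 1240) = -4687983/(2*(-1325)) = -4687983/(-2650) = -4687983*(-1/2650) = 4687983/2650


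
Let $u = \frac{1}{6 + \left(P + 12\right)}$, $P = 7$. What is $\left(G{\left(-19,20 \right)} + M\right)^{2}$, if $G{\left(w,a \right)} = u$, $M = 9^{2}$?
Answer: $\frac{4104676}{625} \approx 6567.5$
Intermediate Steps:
$M = 81$
$u = \frac{1}{25}$ ($u = \frac{1}{6 + \left(7 + 12\right)} = \frac{1}{6 + 19} = \frac{1}{25} \approx 0.04$)
$G{\left(w,a \right)} = \frac{1}{25}$
$\left(G{\left(-19,20 \right)} + M\right)^{2} = \left(\frac{1}{25} + 81\right)^{2} = \left(\frac{2026}{25}\right)^{2} = \frac{4104676}{625}$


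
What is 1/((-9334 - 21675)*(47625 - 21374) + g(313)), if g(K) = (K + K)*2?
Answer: -1/814016007 ≈ -1.2285e-9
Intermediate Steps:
g(K) = 4*K (g(K) = (2*K)*2 = 4*K)
1/((-9334 - 21675)*(47625 - 21374) + g(313)) = 1/((-9334 - 21675)*(47625 - 21374) + 4*313) = 1/(-31009*26251 + 1252) = 1/(-814017259 + 1252) = 1/(-814016007) = -1/814016007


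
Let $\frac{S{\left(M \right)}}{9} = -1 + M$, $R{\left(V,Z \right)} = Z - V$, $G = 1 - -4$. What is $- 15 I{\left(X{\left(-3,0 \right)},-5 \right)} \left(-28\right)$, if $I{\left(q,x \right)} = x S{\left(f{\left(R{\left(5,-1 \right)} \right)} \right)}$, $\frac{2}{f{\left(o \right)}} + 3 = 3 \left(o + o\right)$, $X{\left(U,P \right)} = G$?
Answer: $\frac{258300}{13} \approx 19869.0$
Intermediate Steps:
$G = 5$ ($G = 1 + 4 = 5$)
$X{\left(U,P \right)} = 5$
$f{\left(o \right)} = \frac{2}{-3 + 6 o}$ ($f{\left(o \right)} = \frac{2}{-3 + 3 \left(o + o\right)} = \frac{2}{-3 + 3 \cdot 2 o} = \frac{2}{-3 + 6 o}$)
$S{\left(M \right)} = -9 + 9 M$ ($S{\left(M \right)} = 9 \left(-1 + M\right) = -9 + 9 M$)
$I{\left(q,x \right)} = - \frac{123 x}{13}$ ($I{\left(q,x \right)} = x \left(-9 + 9 \frac{2}{3 \left(-1 + 2 \left(-1 - 5\right)\right)}\right) = x \left(-9 + 9 \frac{2}{3 \left(-1 + 2 \left(-6\right)\right)}\right) = x \left(-9 + 9 \frac{2}{3 \left(-1 - 12\right)}\right) = x \left(-9 + 9 \frac{2}{3 \left(-13\right)}\right) = x \left(-9 + 9 \cdot \frac{2}{3} \left(- \frac{1}{13}\right)\right) = x \left(-9 + 9 \left(- \frac{2}{39}\right)\right) = x \left(-9 - \frac{6}{13}\right) = x \left(- \frac{123}{13}\right) = - \frac{123 x}{13}$)
$- 15 I{\left(X{\left(-3,0 \right)},-5 \right)} \left(-28\right) = - 15 \left(\left(- \frac{123}{13}\right) \left(-5\right)\right) \left(-28\right) = \left(-15\right) \frac{615}{13} \left(-28\right) = \left(- \frac{9225}{13}\right) \left(-28\right) = \frac{258300}{13}$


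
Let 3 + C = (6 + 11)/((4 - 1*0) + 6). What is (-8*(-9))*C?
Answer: -468/5 ≈ -93.600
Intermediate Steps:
C = -13/10 (C = -3 + (6 + 11)/((4 - 1*0) + 6) = -3 + 17/((4 + 0) + 6) = -3 + 17/(4 + 6) = -3 + 17/10 = -13/10 ≈ -1.3000)
(-8*(-9))*C = -8*(-9)*(-13/10) = 72*(-13/10) = -468/5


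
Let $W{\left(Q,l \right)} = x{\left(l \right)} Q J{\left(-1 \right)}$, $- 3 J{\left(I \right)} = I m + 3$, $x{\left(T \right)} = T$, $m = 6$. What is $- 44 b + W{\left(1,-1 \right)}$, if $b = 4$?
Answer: $-177$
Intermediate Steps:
$J{\left(I \right)} = -1 - 2 I$ ($J{\left(I \right)} = - \frac{I 6 + 3}{3} = - \frac{6 I + 3}{3} = - \frac{3 + 6 I}{3} = -1 - 2 I$)
$W{\left(Q,l \right)} = Q l$ ($W{\left(Q,l \right)} = l Q \left(-1 - -2\right) = Q l \left(-1 + 2\right) = Q l 1 = Q l$)
$- 44 b + W{\left(1,-1 \right)} = \left(-44\right) 4 + 1 \left(-1\right) = -176 - 1 = -177$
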